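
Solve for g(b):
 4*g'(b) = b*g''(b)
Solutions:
 g(b) = C1 + C2*b^5


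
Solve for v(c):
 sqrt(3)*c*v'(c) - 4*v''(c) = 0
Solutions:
 v(c) = C1 + C2*erfi(sqrt(2)*3^(1/4)*c/4)


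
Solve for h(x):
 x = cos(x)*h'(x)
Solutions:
 h(x) = C1 + Integral(x/cos(x), x)


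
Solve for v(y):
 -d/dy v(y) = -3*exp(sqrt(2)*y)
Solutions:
 v(y) = C1 + 3*sqrt(2)*exp(sqrt(2)*y)/2


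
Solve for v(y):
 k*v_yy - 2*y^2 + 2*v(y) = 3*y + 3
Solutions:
 v(y) = C1*exp(-sqrt(2)*y*sqrt(-1/k)) + C2*exp(sqrt(2)*y*sqrt(-1/k)) - k + y^2 + 3*y/2 + 3/2


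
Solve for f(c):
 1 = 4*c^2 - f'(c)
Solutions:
 f(c) = C1 + 4*c^3/3 - c


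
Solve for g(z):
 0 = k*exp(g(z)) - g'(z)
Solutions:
 g(z) = log(-1/(C1 + k*z))


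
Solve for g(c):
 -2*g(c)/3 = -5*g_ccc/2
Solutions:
 g(c) = C3*exp(30^(2/3)*c/15) + (C1*sin(10^(2/3)*3^(1/6)*c/10) + C2*cos(10^(2/3)*3^(1/6)*c/10))*exp(-30^(2/3)*c/30)


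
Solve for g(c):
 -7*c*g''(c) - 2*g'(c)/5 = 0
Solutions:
 g(c) = C1 + C2*c^(33/35)


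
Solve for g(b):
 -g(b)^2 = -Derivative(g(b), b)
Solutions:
 g(b) = -1/(C1 + b)


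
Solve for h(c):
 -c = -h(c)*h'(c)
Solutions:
 h(c) = -sqrt(C1 + c^2)
 h(c) = sqrt(C1 + c^2)


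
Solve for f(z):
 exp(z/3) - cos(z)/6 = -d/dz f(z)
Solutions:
 f(z) = C1 - 3*exp(z/3) + sin(z)/6


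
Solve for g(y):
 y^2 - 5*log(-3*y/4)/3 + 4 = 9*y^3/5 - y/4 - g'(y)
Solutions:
 g(y) = C1 + 9*y^4/20 - y^3/3 - y^2/8 + 5*y*log(-y)/3 + y*(-17/3 - 4*log(2) + log(3) + 2*log(6)/3)


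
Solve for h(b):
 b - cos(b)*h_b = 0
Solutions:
 h(b) = C1 + Integral(b/cos(b), b)


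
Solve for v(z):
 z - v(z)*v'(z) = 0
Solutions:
 v(z) = -sqrt(C1 + z^2)
 v(z) = sqrt(C1 + z^2)


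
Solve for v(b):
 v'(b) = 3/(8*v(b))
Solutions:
 v(b) = -sqrt(C1 + 3*b)/2
 v(b) = sqrt(C1 + 3*b)/2


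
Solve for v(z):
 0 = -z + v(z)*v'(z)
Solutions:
 v(z) = -sqrt(C1 + z^2)
 v(z) = sqrt(C1 + z^2)


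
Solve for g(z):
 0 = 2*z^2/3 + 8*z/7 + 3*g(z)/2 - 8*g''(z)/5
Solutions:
 g(z) = C1*exp(-sqrt(15)*z/4) + C2*exp(sqrt(15)*z/4) - 4*z^2/9 - 16*z/21 - 128/135


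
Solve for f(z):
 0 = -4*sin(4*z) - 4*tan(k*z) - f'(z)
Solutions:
 f(z) = C1 - 4*Piecewise((-log(cos(k*z))/k, Ne(k, 0)), (0, True)) + cos(4*z)


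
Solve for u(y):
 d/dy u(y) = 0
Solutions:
 u(y) = C1


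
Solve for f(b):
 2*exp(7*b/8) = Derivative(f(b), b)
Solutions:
 f(b) = C1 + 16*exp(7*b/8)/7


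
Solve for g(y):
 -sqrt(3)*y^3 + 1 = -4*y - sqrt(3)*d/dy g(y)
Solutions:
 g(y) = C1 + y^4/4 - 2*sqrt(3)*y^2/3 - sqrt(3)*y/3


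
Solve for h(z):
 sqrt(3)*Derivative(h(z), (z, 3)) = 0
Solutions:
 h(z) = C1 + C2*z + C3*z^2


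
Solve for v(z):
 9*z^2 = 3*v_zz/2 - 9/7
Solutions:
 v(z) = C1 + C2*z + z^4/2 + 3*z^2/7


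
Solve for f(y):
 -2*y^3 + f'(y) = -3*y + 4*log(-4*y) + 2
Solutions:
 f(y) = C1 + y^4/2 - 3*y^2/2 + 4*y*log(-y) + 2*y*(-1 + 4*log(2))


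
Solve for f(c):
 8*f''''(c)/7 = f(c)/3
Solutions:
 f(c) = C1*exp(-378^(1/4)*c/6) + C2*exp(378^(1/4)*c/6) + C3*sin(378^(1/4)*c/6) + C4*cos(378^(1/4)*c/6)


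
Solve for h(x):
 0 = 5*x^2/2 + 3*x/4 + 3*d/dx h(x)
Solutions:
 h(x) = C1 - 5*x^3/18 - x^2/8


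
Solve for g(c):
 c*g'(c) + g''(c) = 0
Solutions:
 g(c) = C1 + C2*erf(sqrt(2)*c/2)


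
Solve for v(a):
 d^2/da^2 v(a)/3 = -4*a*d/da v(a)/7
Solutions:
 v(a) = C1 + C2*erf(sqrt(42)*a/7)


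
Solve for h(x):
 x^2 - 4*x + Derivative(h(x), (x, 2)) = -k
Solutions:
 h(x) = C1 + C2*x - k*x^2/2 - x^4/12 + 2*x^3/3


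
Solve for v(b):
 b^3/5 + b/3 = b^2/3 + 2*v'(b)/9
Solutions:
 v(b) = C1 + 9*b^4/40 - b^3/2 + 3*b^2/4


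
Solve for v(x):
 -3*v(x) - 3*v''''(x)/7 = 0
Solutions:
 v(x) = (C1*sin(sqrt(2)*7^(1/4)*x/2) + C2*cos(sqrt(2)*7^(1/4)*x/2))*exp(-sqrt(2)*7^(1/4)*x/2) + (C3*sin(sqrt(2)*7^(1/4)*x/2) + C4*cos(sqrt(2)*7^(1/4)*x/2))*exp(sqrt(2)*7^(1/4)*x/2)


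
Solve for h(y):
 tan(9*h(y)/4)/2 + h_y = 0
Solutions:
 h(y) = -4*asin(C1*exp(-9*y/8))/9 + 4*pi/9
 h(y) = 4*asin(C1*exp(-9*y/8))/9


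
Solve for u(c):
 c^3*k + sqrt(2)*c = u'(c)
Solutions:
 u(c) = C1 + c^4*k/4 + sqrt(2)*c^2/2


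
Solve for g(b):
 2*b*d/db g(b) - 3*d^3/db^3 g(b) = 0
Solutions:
 g(b) = C1 + Integral(C2*airyai(2^(1/3)*3^(2/3)*b/3) + C3*airybi(2^(1/3)*3^(2/3)*b/3), b)


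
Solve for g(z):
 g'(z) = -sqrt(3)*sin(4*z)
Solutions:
 g(z) = C1 + sqrt(3)*cos(4*z)/4


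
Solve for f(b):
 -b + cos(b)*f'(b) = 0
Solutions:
 f(b) = C1 + Integral(b/cos(b), b)


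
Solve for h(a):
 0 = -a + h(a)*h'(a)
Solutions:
 h(a) = -sqrt(C1 + a^2)
 h(a) = sqrt(C1 + a^2)


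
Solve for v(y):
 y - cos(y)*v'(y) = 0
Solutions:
 v(y) = C1 + Integral(y/cos(y), y)


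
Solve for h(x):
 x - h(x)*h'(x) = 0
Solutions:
 h(x) = -sqrt(C1 + x^2)
 h(x) = sqrt(C1 + x^2)


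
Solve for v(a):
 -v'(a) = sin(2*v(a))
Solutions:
 v(a) = pi - acos((-C1 - exp(4*a))/(C1 - exp(4*a)))/2
 v(a) = acos((-C1 - exp(4*a))/(C1 - exp(4*a)))/2


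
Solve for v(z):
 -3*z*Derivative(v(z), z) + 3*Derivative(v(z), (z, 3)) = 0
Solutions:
 v(z) = C1 + Integral(C2*airyai(z) + C3*airybi(z), z)


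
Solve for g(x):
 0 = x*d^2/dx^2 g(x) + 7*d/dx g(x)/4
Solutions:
 g(x) = C1 + C2/x^(3/4)


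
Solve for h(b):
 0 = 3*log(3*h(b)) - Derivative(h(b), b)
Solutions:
 -Integral(1/(log(_y) + log(3)), (_y, h(b)))/3 = C1 - b


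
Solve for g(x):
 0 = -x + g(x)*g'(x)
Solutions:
 g(x) = -sqrt(C1 + x^2)
 g(x) = sqrt(C1 + x^2)


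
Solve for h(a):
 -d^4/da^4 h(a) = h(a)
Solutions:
 h(a) = (C1*sin(sqrt(2)*a/2) + C2*cos(sqrt(2)*a/2))*exp(-sqrt(2)*a/2) + (C3*sin(sqrt(2)*a/2) + C4*cos(sqrt(2)*a/2))*exp(sqrt(2)*a/2)


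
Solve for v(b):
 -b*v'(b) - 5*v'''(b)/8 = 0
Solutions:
 v(b) = C1 + Integral(C2*airyai(-2*5^(2/3)*b/5) + C3*airybi(-2*5^(2/3)*b/5), b)


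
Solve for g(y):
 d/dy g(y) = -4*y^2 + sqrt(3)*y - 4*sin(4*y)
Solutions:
 g(y) = C1 - 4*y^3/3 + sqrt(3)*y^2/2 + cos(4*y)


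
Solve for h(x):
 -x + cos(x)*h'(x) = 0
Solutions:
 h(x) = C1 + Integral(x/cos(x), x)


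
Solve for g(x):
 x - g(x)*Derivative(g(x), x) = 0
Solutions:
 g(x) = -sqrt(C1 + x^2)
 g(x) = sqrt(C1 + x^2)


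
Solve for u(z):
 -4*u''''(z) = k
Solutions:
 u(z) = C1 + C2*z + C3*z^2 + C4*z^3 - k*z^4/96


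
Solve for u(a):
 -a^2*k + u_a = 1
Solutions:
 u(a) = C1 + a^3*k/3 + a


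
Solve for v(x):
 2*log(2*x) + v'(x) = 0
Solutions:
 v(x) = C1 - 2*x*log(x) - x*log(4) + 2*x


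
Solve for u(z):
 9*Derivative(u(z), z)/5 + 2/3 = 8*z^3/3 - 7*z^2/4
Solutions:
 u(z) = C1 + 10*z^4/27 - 35*z^3/108 - 10*z/27


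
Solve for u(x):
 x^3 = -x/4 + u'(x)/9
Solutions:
 u(x) = C1 + 9*x^4/4 + 9*x^2/8


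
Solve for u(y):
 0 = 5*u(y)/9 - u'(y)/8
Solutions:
 u(y) = C1*exp(40*y/9)


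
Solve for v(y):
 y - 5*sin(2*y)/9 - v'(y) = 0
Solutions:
 v(y) = C1 + y^2/2 + 5*cos(2*y)/18


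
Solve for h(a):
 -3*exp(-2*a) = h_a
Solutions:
 h(a) = C1 + 3*exp(-2*a)/2


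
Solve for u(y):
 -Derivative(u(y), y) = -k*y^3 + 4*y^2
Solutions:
 u(y) = C1 + k*y^4/4 - 4*y^3/3


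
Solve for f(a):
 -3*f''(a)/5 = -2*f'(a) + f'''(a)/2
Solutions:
 f(a) = C1 + C2*exp(a*(-3 + sqrt(109))/5) + C3*exp(-a*(3 + sqrt(109))/5)


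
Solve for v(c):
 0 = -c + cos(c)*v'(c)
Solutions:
 v(c) = C1 + Integral(c/cos(c), c)


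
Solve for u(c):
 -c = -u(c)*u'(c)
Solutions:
 u(c) = -sqrt(C1 + c^2)
 u(c) = sqrt(C1 + c^2)


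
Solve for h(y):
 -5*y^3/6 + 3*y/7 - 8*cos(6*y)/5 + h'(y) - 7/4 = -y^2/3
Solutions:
 h(y) = C1 + 5*y^4/24 - y^3/9 - 3*y^2/14 + 7*y/4 + 4*sin(6*y)/15


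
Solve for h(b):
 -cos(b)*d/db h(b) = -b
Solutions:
 h(b) = C1 + Integral(b/cos(b), b)


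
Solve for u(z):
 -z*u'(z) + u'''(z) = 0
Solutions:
 u(z) = C1 + Integral(C2*airyai(z) + C3*airybi(z), z)


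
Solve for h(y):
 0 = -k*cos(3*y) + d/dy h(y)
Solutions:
 h(y) = C1 + k*sin(3*y)/3


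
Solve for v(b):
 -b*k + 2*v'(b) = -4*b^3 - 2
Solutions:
 v(b) = C1 - b^4/2 + b^2*k/4 - b


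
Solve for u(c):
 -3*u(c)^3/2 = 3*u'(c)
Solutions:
 u(c) = -sqrt(-1/(C1 - c))
 u(c) = sqrt(-1/(C1 - c))


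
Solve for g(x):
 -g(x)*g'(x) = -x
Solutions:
 g(x) = -sqrt(C1 + x^2)
 g(x) = sqrt(C1 + x^2)


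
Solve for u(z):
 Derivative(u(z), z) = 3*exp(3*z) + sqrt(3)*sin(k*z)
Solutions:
 u(z) = C1 + exp(3*z) - sqrt(3)*cos(k*z)/k


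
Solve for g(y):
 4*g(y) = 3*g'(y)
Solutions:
 g(y) = C1*exp(4*y/3)


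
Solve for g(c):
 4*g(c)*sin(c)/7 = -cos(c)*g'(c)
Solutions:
 g(c) = C1*cos(c)^(4/7)


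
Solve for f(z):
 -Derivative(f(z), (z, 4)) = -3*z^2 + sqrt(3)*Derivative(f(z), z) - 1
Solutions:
 f(z) = C1 + C4*exp(-3^(1/6)*z) + sqrt(3)*z^3/3 + sqrt(3)*z/3 + (C2*sin(3^(2/3)*z/2) + C3*cos(3^(2/3)*z/2))*exp(3^(1/6)*z/2)


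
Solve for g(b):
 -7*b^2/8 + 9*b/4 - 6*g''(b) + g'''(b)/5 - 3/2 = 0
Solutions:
 g(b) = C1 + C2*b + C3*exp(30*b) - 7*b^4/576 + 263*b^3/4320 - 5137*b^2/43200


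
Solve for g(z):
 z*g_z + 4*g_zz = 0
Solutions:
 g(z) = C1 + C2*erf(sqrt(2)*z/4)


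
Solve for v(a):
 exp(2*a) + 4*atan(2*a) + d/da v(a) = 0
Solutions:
 v(a) = C1 - 4*a*atan(2*a) - exp(2*a)/2 + log(4*a^2 + 1)


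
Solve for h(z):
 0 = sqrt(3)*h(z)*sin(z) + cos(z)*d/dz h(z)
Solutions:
 h(z) = C1*cos(z)^(sqrt(3))


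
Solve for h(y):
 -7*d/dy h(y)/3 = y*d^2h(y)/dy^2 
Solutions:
 h(y) = C1 + C2/y^(4/3)


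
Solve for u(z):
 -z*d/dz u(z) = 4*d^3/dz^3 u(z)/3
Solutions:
 u(z) = C1 + Integral(C2*airyai(-6^(1/3)*z/2) + C3*airybi(-6^(1/3)*z/2), z)


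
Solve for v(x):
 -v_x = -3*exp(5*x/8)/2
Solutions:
 v(x) = C1 + 12*exp(5*x/8)/5


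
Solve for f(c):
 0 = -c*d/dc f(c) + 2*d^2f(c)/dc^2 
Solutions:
 f(c) = C1 + C2*erfi(c/2)


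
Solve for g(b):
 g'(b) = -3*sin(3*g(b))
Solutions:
 g(b) = -acos((-C1 - exp(18*b))/(C1 - exp(18*b)))/3 + 2*pi/3
 g(b) = acos((-C1 - exp(18*b))/(C1 - exp(18*b)))/3


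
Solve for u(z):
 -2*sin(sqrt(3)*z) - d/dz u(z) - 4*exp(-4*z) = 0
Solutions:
 u(z) = C1 + 2*sqrt(3)*cos(sqrt(3)*z)/3 + exp(-4*z)


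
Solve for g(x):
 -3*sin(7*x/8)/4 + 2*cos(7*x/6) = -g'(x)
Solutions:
 g(x) = C1 - 12*sin(7*x/6)/7 - 6*cos(7*x/8)/7


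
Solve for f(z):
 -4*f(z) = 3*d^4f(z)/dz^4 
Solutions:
 f(z) = (C1*sin(3^(3/4)*z/3) + C2*cos(3^(3/4)*z/3))*exp(-3^(3/4)*z/3) + (C3*sin(3^(3/4)*z/3) + C4*cos(3^(3/4)*z/3))*exp(3^(3/4)*z/3)


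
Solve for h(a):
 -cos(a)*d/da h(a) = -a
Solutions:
 h(a) = C1 + Integral(a/cos(a), a)


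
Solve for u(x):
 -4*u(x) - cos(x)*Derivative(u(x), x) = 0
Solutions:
 u(x) = C1*(sin(x)^2 - 2*sin(x) + 1)/(sin(x)^2 + 2*sin(x) + 1)


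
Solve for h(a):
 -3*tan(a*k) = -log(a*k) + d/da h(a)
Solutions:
 h(a) = C1 + a*log(a*k) - a - 3*Piecewise((-log(cos(a*k))/k, Ne(k, 0)), (0, True))


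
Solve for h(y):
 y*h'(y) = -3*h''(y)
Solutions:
 h(y) = C1 + C2*erf(sqrt(6)*y/6)


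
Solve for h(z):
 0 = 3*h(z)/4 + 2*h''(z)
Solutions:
 h(z) = C1*sin(sqrt(6)*z/4) + C2*cos(sqrt(6)*z/4)


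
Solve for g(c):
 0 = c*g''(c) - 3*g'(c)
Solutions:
 g(c) = C1 + C2*c^4


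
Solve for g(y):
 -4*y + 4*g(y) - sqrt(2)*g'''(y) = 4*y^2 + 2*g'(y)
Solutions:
 g(y) = C1*exp(y*(-3*2^(1/6)*(1 + sqrt(sqrt(2)/27 + 1))^(1/3) + 2^(1/3)/(1 + sqrt(sqrt(2)/27 + 1))^(1/3))/6)*sin(y*(sqrt(6)/(sqrt(2) + sqrt(2*sqrt(2)/27 + 2))^(1/3) + 3*sqrt(3)*(sqrt(2) + sqrt(2*sqrt(2)/27 + 2))^(1/3))/6) + C2*exp(y*(-3*2^(1/6)*(1 + sqrt(sqrt(2)/27 + 1))^(1/3) + 2^(1/3)/(1 + sqrt(sqrt(2)/27 + 1))^(1/3))/6)*cos(y*(sqrt(6)/(sqrt(2) + sqrt(2*sqrt(2)/27 + 2))^(1/3) + 3*sqrt(3)*(sqrt(2) + sqrt(2*sqrt(2)/27 + 2))^(1/3))/6) + C3*exp(y*(-2^(1/3)/(3*(1 + sqrt(sqrt(2)/27 + 1))^(1/3)) + 2^(1/6)*(1 + sqrt(sqrt(2)/27 + 1))^(1/3))) + y^2 + 2*y + 1


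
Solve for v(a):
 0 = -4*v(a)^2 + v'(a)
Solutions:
 v(a) = -1/(C1 + 4*a)


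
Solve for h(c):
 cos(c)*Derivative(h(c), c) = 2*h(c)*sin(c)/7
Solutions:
 h(c) = C1/cos(c)^(2/7)


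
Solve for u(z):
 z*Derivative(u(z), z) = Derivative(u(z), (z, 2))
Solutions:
 u(z) = C1 + C2*erfi(sqrt(2)*z/2)


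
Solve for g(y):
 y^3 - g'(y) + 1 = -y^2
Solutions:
 g(y) = C1 + y^4/4 + y^3/3 + y


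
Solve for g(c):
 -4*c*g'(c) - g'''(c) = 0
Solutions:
 g(c) = C1 + Integral(C2*airyai(-2^(2/3)*c) + C3*airybi(-2^(2/3)*c), c)


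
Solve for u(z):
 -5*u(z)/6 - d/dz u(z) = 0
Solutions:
 u(z) = C1*exp(-5*z/6)


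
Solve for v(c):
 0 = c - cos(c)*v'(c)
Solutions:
 v(c) = C1 + Integral(c/cos(c), c)


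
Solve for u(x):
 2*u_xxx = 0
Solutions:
 u(x) = C1 + C2*x + C3*x^2


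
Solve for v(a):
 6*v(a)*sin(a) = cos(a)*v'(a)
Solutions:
 v(a) = C1/cos(a)^6


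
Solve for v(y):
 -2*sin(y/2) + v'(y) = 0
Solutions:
 v(y) = C1 - 4*cos(y/2)


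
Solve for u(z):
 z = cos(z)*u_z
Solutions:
 u(z) = C1 + Integral(z/cos(z), z)


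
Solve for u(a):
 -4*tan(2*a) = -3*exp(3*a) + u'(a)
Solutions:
 u(a) = C1 + exp(3*a) + 2*log(cos(2*a))


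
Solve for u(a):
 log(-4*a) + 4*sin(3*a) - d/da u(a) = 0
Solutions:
 u(a) = C1 + a*log(-a) - a + 2*a*log(2) - 4*cos(3*a)/3


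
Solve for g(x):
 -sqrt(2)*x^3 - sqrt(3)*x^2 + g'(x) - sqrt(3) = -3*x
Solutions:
 g(x) = C1 + sqrt(2)*x^4/4 + sqrt(3)*x^3/3 - 3*x^2/2 + sqrt(3)*x


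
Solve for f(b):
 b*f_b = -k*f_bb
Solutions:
 f(b) = C1 + C2*sqrt(k)*erf(sqrt(2)*b*sqrt(1/k)/2)


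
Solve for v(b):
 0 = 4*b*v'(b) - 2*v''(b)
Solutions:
 v(b) = C1 + C2*erfi(b)


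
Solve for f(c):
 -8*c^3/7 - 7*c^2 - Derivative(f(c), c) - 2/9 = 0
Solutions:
 f(c) = C1 - 2*c^4/7 - 7*c^3/3 - 2*c/9


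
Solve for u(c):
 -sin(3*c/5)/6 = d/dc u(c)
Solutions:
 u(c) = C1 + 5*cos(3*c/5)/18


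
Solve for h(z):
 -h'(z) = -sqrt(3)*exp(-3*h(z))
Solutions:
 h(z) = log(C1 + 3*sqrt(3)*z)/3
 h(z) = log((-3^(1/3) - 3^(5/6)*I)*(C1 + sqrt(3)*z)^(1/3)/2)
 h(z) = log((-3^(1/3) + 3^(5/6)*I)*(C1 + sqrt(3)*z)^(1/3)/2)


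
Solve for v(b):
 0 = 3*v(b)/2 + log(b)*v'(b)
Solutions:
 v(b) = C1*exp(-3*li(b)/2)


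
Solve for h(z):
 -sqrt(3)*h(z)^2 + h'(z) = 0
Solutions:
 h(z) = -1/(C1 + sqrt(3)*z)


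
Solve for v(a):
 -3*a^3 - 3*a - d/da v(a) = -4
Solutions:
 v(a) = C1 - 3*a^4/4 - 3*a^2/2 + 4*a


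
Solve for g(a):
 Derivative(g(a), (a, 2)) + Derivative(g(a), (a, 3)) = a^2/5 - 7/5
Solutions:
 g(a) = C1 + C2*a + C3*exp(-a) + a^4/60 - a^3/15 - a^2/2


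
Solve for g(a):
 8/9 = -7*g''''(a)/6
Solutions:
 g(a) = C1 + C2*a + C3*a^2 + C4*a^3 - 2*a^4/63


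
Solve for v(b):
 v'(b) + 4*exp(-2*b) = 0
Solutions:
 v(b) = C1 + 2*exp(-2*b)


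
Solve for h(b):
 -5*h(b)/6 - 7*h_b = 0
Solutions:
 h(b) = C1*exp(-5*b/42)


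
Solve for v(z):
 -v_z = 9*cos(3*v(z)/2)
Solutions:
 v(z) = -2*asin((C1 + exp(27*z))/(C1 - exp(27*z)))/3 + 2*pi/3
 v(z) = 2*asin((C1 + exp(27*z))/(C1 - exp(27*z)))/3


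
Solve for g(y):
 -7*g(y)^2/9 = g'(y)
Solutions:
 g(y) = 9/(C1 + 7*y)


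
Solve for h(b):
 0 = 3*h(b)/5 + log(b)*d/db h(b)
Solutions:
 h(b) = C1*exp(-3*li(b)/5)


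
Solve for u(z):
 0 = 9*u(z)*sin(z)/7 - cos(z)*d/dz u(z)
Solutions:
 u(z) = C1/cos(z)^(9/7)


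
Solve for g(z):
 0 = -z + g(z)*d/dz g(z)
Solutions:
 g(z) = -sqrt(C1 + z^2)
 g(z) = sqrt(C1 + z^2)


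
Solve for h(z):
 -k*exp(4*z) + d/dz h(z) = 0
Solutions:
 h(z) = C1 + k*exp(4*z)/4


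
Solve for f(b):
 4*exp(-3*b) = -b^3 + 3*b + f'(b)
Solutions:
 f(b) = C1 + b^4/4 - 3*b^2/2 - 4*exp(-3*b)/3


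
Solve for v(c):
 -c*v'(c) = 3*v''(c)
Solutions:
 v(c) = C1 + C2*erf(sqrt(6)*c/6)


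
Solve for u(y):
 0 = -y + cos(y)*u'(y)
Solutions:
 u(y) = C1 + Integral(y/cos(y), y)


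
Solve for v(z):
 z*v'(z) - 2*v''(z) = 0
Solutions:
 v(z) = C1 + C2*erfi(z/2)


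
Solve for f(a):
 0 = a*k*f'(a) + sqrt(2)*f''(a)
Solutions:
 f(a) = Piecewise((-2^(3/4)*sqrt(pi)*C1*erf(2^(1/4)*a*sqrt(k)/2)/(2*sqrt(k)) - C2, (k > 0) | (k < 0)), (-C1*a - C2, True))


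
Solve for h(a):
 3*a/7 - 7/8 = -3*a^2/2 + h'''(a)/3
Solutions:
 h(a) = C1 + C2*a + C3*a^2 + 3*a^5/40 + 3*a^4/56 - 7*a^3/16


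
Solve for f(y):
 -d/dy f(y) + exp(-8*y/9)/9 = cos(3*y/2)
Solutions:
 f(y) = C1 - 2*sin(3*y/2)/3 - exp(-8*y/9)/8


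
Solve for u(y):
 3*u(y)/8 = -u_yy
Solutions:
 u(y) = C1*sin(sqrt(6)*y/4) + C2*cos(sqrt(6)*y/4)


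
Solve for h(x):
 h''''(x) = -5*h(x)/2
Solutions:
 h(x) = (C1*sin(10^(1/4)*x/2) + C2*cos(10^(1/4)*x/2))*exp(-10^(1/4)*x/2) + (C3*sin(10^(1/4)*x/2) + C4*cos(10^(1/4)*x/2))*exp(10^(1/4)*x/2)


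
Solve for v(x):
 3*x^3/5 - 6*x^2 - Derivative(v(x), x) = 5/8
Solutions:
 v(x) = C1 + 3*x^4/20 - 2*x^3 - 5*x/8


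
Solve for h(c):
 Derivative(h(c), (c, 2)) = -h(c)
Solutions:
 h(c) = C1*sin(c) + C2*cos(c)


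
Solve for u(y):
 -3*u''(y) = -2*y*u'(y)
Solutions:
 u(y) = C1 + C2*erfi(sqrt(3)*y/3)


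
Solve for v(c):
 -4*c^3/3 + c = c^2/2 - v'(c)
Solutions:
 v(c) = C1 + c^4/3 + c^3/6 - c^2/2


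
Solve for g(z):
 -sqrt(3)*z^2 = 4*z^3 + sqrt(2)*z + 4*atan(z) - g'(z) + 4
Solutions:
 g(z) = C1 + z^4 + sqrt(3)*z^3/3 + sqrt(2)*z^2/2 + 4*z*atan(z) + 4*z - 2*log(z^2 + 1)


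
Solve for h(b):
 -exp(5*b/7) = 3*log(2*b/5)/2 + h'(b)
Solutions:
 h(b) = C1 - 3*b*log(b)/2 + b*(-2*log(2) + log(10)/2 + 3/2 + log(5)) - 7*exp(5*b/7)/5


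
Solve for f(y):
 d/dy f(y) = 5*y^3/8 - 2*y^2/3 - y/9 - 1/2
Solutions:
 f(y) = C1 + 5*y^4/32 - 2*y^3/9 - y^2/18 - y/2


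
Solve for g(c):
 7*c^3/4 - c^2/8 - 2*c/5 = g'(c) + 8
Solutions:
 g(c) = C1 + 7*c^4/16 - c^3/24 - c^2/5 - 8*c


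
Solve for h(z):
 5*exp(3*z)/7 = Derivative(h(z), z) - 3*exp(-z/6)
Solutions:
 h(z) = C1 + 5*exp(3*z)/21 - 18*exp(-z/6)


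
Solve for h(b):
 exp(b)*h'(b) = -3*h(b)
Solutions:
 h(b) = C1*exp(3*exp(-b))


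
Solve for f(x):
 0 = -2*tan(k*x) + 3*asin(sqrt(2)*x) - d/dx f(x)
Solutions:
 f(x) = C1 + 3*x*asin(sqrt(2)*x) + 3*sqrt(2)*sqrt(1 - 2*x^2)/2 - 2*Piecewise((-log(cos(k*x))/k, Ne(k, 0)), (0, True))


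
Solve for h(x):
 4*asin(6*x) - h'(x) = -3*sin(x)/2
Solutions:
 h(x) = C1 + 4*x*asin(6*x) + 2*sqrt(1 - 36*x^2)/3 - 3*cos(x)/2


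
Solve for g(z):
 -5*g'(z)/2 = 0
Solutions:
 g(z) = C1


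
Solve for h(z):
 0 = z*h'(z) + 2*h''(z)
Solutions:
 h(z) = C1 + C2*erf(z/2)


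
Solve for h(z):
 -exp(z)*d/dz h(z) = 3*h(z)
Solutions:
 h(z) = C1*exp(3*exp(-z))


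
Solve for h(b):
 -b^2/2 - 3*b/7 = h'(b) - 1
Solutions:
 h(b) = C1 - b^3/6 - 3*b^2/14 + b


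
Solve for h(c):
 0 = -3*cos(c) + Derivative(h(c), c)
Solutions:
 h(c) = C1 + 3*sin(c)


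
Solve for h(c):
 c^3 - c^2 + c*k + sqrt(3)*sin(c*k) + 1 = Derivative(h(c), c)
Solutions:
 h(c) = C1 + c^4/4 - c^3/3 + c^2*k/2 + c - sqrt(3)*cos(c*k)/k


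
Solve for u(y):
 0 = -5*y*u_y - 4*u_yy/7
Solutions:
 u(y) = C1 + C2*erf(sqrt(70)*y/4)


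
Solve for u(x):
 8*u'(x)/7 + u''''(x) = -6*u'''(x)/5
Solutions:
 u(x) = C1 + C2*exp(x*(-28 + 14*14^(1/3)/(15*sqrt(85) + 139)^(1/3) + 14^(2/3)*(15*sqrt(85) + 139)^(1/3))/70)*sin(14^(1/3)*sqrt(3)*x*(-14^(1/3)*(15*sqrt(85) + 139)^(1/3) + 14/(15*sqrt(85) + 139)^(1/3))/70) + C3*exp(x*(-28 + 14*14^(1/3)/(15*sqrt(85) + 139)^(1/3) + 14^(2/3)*(15*sqrt(85) + 139)^(1/3))/70)*cos(14^(1/3)*sqrt(3)*x*(-14^(1/3)*(15*sqrt(85) + 139)^(1/3) + 14/(15*sqrt(85) + 139)^(1/3))/70) + C4*exp(-x*(14*14^(1/3)/(15*sqrt(85) + 139)^(1/3) + 14 + 14^(2/3)*(15*sqrt(85) + 139)^(1/3))/35)


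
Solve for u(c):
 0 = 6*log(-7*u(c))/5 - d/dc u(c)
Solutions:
 -5*Integral(1/(log(-_y) + log(7)), (_y, u(c)))/6 = C1 - c


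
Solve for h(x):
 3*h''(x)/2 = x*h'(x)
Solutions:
 h(x) = C1 + C2*erfi(sqrt(3)*x/3)


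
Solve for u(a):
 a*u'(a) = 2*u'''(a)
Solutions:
 u(a) = C1 + Integral(C2*airyai(2^(2/3)*a/2) + C3*airybi(2^(2/3)*a/2), a)


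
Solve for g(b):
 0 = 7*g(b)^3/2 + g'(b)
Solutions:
 g(b) = -sqrt(-1/(C1 - 7*b))
 g(b) = sqrt(-1/(C1 - 7*b))


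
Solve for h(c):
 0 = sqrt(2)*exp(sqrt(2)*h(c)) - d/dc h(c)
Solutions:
 h(c) = sqrt(2)*(2*log(-1/(C1 + sqrt(2)*c)) - log(2))/4


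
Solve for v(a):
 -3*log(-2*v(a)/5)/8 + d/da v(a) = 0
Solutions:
 -8*Integral(1/(log(-_y) - log(5) + log(2)), (_y, v(a)))/3 = C1 - a


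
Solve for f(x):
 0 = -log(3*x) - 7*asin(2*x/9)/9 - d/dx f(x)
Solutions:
 f(x) = C1 - x*log(x) - 7*x*asin(2*x/9)/9 - x*log(3) + x - 7*sqrt(81 - 4*x^2)/18


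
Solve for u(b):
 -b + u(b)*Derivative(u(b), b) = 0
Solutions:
 u(b) = -sqrt(C1 + b^2)
 u(b) = sqrt(C1 + b^2)


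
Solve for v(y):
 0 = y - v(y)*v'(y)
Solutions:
 v(y) = -sqrt(C1 + y^2)
 v(y) = sqrt(C1 + y^2)


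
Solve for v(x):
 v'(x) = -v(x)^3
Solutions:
 v(x) = -sqrt(2)*sqrt(-1/(C1 - x))/2
 v(x) = sqrt(2)*sqrt(-1/(C1 - x))/2


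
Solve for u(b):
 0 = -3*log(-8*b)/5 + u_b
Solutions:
 u(b) = C1 + 3*b*log(-b)/5 + 3*b*(-1 + 3*log(2))/5


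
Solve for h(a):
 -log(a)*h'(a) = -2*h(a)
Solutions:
 h(a) = C1*exp(2*li(a))


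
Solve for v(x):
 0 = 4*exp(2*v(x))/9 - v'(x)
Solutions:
 v(x) = log(-sqrt(-1/(C1 + 4*x))) - log(2)/2 + log(3)
 v(x) = log(-1/(C1 + 4*x))/2 - log(2)/2 + log(3)


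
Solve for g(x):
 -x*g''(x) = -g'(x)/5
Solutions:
 g(x) = C1 + C2*x^(6/5)


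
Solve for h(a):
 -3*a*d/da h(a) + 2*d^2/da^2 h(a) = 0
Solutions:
 h(a) = C1 + C2*erfi(sqrt(3)*a/2)


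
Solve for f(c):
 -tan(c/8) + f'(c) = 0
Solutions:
 f(c) = C1 - 8*log(cos(c/8))


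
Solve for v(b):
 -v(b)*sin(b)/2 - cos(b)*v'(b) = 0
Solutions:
 v(b) = C1*sqrt(cos(b))


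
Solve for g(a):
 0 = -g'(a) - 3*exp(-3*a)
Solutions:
 g(a) = C1 + exp(-3*a)


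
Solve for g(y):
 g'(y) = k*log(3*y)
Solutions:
 g(y) = C1 + k*y*log(y) - k*y + k*y*log(3)


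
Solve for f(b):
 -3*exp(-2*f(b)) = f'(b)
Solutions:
 f(b) = log(-sqrt(C1 - 6*b))
 f(b) = log(C1 - 6*b)/2


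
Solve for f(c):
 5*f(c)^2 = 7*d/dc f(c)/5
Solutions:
 f(c) = -7/(C1 + 25*c)


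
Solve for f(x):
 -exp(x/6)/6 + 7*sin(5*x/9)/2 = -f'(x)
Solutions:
 f(x) = C1 + exp(x/6) + 63*cos(5*x/9)/10


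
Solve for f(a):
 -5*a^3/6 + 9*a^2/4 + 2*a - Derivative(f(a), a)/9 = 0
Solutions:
 f(a) = C1 - 15*a^4/8 + 27*a^3/4 + 9*a^2


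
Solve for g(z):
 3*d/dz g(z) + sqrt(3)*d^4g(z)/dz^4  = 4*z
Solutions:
 g(z) = C1 + C4*exp(-3^(1/6)*z) + 2*z^2/3 + (C2*sin(3^(2/3)*z/2) + C3*cos(3^(2/3)*z/2))*exp(3^(1/6)*z/2)


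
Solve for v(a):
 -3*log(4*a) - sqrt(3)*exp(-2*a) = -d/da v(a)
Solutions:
 v(a) = C1 + 3*a*log(a) + 3*a*(-1 + 2*log(2)) - sqrt(3)*exp(-2*a)/2


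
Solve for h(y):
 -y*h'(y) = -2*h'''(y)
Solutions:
 h(y) = C1 + Integral(C2*airyai(2^(2/3)*y/2) + C3*airybi(2^(2/3)*y/2), y)


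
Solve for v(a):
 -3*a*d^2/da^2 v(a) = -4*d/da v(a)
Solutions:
 v(a) = C1 + C2*a^(7/3)


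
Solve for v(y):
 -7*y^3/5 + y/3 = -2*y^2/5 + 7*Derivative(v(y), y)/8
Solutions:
 v(y) = C1 - 2*y^4/5 + 16*y^3/105 + 4*y^2/21


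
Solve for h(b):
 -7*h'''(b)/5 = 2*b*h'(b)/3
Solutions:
 h(b) = C1 + Integral(C2*airyai(-10^(1/3)*21^(2/3)*b/21) + C3*airybi(-10^(1/3)*21^(2/3)*b/21), b)


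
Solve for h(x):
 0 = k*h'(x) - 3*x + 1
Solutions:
 h(x) = C1 + 3*x^2/(2*k) - x/k


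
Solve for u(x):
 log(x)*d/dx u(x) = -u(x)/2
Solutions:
 u(x) = C1*exp(-li(x)/2)


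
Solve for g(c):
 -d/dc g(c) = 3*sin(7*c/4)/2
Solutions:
 g(c) = C1 + 6*cos(7*c/4)/7


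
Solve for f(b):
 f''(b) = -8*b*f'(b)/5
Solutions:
 f(b) = C1 + C2*erf(2*sqrt(5)*b/5)


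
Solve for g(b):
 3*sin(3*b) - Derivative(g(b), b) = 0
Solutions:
 g(b) = C1 - cos(3*b)


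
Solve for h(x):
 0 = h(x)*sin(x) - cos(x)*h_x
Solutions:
 h(x) = C1/cos(x)


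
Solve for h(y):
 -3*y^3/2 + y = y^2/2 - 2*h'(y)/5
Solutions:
 h(y) = C1 + 15*y^4/16 + 5*y^3/12 - 5*y^2/4


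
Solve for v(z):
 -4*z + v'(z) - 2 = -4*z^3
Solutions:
 v(z) = C1 - z^4 + 2*z^2 + 2*z


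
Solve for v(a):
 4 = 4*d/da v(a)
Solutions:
 v(a) = C1 + a


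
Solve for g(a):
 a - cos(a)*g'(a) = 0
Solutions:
 g(a) = C1 + Integral(a/cos(a), a)


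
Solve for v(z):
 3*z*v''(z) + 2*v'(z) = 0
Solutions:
 v(z) = C1 + C2*z^(1/3)


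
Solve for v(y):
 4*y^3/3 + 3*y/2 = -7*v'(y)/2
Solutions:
 v(y) = C1 - 2*y^4/21 - 3*y^2/14


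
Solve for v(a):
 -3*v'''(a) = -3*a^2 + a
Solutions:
 v(a) = C1 + C2*a + C3*a^2 + a^5/60 - a^4/72


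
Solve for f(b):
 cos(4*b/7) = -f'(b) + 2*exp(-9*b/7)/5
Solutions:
 f(b) = C1 - 7*sin(4*b/7)/4 - 14*exp(-9*b/7)/45


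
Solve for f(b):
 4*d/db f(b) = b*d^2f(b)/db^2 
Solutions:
 f(b) = C1 + C2*b^5


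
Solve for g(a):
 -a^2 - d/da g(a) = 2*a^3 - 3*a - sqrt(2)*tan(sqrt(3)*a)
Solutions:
 g(a) = C1 - a^4/2 - a^3/3 + 3*a^2/2 - sqrt(6)*log(cos(sqrt(3)*a))/3


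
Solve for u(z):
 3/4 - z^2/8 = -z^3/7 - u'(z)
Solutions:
 u(z) = C1 - z^4/28 + z^3/24 - 3*z/4


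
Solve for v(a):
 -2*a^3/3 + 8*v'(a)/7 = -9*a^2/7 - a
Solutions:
 v(a) = C1 + 7*a^4/48 - 3*a^3/8 - 7*a^2/16


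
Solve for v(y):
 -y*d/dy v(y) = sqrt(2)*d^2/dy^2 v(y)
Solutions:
 v(y) = C1 + C2*erf(2^(1/4)*y/2)


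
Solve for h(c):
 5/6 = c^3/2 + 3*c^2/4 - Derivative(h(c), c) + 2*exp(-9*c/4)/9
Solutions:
 h(c) = C1 + c^4/8 + c^3/4 - 5*c/6 - 8*exp(-9*c/4)/81


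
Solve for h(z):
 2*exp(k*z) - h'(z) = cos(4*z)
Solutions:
 h(z) = C1 - sin(4*z)/4 + 2*exp(k*z)/k


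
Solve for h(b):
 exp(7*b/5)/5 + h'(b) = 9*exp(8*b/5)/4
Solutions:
 h(b) = C1 + 45*exp(8*b/5)/32 - exp(7*b/5)/7


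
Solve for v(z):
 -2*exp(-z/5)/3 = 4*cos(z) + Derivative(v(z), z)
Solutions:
 v(z) = C1 - 4*sin(z) + 10*exp(-z/5)/3


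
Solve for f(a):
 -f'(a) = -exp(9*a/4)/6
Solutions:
 f(a) = C1 + 2*exp(9*a/4)/27


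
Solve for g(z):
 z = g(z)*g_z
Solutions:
 g(z) = -sqrt(C1 + z^2)
 g(z) = sqrt(C1 + z^2)


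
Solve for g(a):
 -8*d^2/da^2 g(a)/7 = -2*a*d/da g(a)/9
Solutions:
 g(a) = C1 + C2*erfi(sqrt(14)*a/12)


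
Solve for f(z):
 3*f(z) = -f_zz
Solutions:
 f(z) = C1*sin(sqrt(3)*z) + C2*cos(sqrt(3)*z)


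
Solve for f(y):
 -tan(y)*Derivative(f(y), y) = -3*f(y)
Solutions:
 f(y) = C1*sin(y)^3


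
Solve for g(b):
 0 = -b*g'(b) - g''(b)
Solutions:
 g(b) = C1 + C2*erf(sqrt(2)*b/2)


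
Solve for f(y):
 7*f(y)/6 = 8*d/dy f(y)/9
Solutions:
 f(y) = C1*exp(21*y/16)


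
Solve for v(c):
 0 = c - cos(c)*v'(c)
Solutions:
 v(c) = C1 + Integral(c/cos(c), c)


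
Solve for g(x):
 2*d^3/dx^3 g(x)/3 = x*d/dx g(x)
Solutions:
 g(x) = C1 + Integral(C2*airyai(2^(2/3)*3^(1/3)*x/2) + C3*airybi(2^(2/3)*3^(1/3)*x/2), x)


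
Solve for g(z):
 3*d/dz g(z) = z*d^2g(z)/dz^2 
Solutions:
 g(z) = C1 + C2*z^4


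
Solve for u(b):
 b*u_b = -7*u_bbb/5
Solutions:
 u(b) = C1 + Integral(C2*airyai(-5^(1/3)*7^(2/3)*b/7) + C3*airybi(-5^(1/3)*7^(2/3)*b/7), b)


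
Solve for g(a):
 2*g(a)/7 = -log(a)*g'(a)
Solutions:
 g(a) = C1*exp(-2*li(a)/7)


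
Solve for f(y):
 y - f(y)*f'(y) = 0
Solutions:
 f(y) = -sqrt(C1 + y^2)
 f(y) = sqrt(C1 + y^2)


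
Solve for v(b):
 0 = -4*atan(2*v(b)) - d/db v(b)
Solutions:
 Integral(1/atan(2*_y), (_y, v(b))) = C1 - 4*b


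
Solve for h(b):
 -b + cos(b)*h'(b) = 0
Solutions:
 h(b) = C1 + Integral(b/cos(b), b)


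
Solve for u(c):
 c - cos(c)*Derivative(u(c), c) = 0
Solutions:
 u(c) = C1 + Integral(c/cos(c), c)


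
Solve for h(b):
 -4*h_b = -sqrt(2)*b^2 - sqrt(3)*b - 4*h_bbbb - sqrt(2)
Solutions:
 h(b) = C1 + C4*exp(b) + sqrt(2)*b^3/12 + sqrt(3)*b^2/8 + sqrt(2)*b/4 + (C2*sin(sqrt(3)*b/2) + C3*cos(sqrt(3)*b/2))*exp(-b/2)


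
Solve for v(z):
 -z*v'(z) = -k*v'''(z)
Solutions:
 v(z) = C1 + Integral(C2*airyai(z*(1/k)^(1/3)) + C3*airybi(z*(1/k)^(1/3)), z)


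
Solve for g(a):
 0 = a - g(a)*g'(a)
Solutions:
 g(a) = -sqrt(C1 + a^2)
 g(a) = sqrt(C1 + a^2)


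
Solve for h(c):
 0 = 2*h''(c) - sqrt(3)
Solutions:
 h(c) = C1 + C2*c + sqrt(3)*c^2/4


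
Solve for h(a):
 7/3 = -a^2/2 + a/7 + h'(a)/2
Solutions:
 h(a) = C1 + a^3/3 - a^2/7 + 14*a/3


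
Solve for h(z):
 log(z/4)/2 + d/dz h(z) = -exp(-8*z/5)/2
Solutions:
 h(z) = C1 - z*log(z)/2 + z*(1/2 + log(2)) + 5*exp(-8*z/5)/16


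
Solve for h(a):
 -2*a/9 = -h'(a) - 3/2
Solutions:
 h(a) = C1 + a^2/9 - 3*a/2


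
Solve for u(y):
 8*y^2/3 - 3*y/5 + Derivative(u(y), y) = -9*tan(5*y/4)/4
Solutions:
 u(y) = C1 - 8*y^3/9 + 3*y^2/10 + 9*log(cos(5*y/4))/5


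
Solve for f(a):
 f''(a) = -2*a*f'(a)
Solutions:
 f(a) = C1 + C2*erf(a)


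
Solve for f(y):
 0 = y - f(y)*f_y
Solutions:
 f(y) = -sqrt(C1 + y^2)
 f(y) = sqrt(C1 + y^2)


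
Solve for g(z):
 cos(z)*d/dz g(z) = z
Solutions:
 g(z) = C1 + Integral(z/cos(z), z)


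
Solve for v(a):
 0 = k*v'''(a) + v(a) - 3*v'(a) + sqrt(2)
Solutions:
 v(a) = C1*exp(-2^(1/3)*a*(2^(1/3)*(sqrt((1 - 4/k)/k^2) + 1/k)^(1/3)/2 + 1/(k*(sqrt((1 - 4/k)/k^2) + 1/k)^(1/3)))) + C2*exp(2^(1/3)*a*(2^(1/3)*(sqrt((1 - 4/k)/k^2) + 1/k)^(1/3)/4 - 2^(1/3)*sqrt(3)*I*(sqrt((1 - 4/k)/k^2) + 1/k)^(1/3)/4 - 2/(k*(-1 + sqrt(3)*I)*(sqrt((1 - 4/k)/k^2) + 1/k)^(1/3)))) + C3*exp(2^(1/3)*a*(2^(1/3)*(sqrt((1 - 4/k)/k^2) + 1/k)^(1/3)/4 + 2^(1/3)*sqrt(3)*I*(sqrt((1 - 4/k)/k^2) + 1/k)^(1/3)/4 + 2/(k*(1 + sqrt(3)*I)*(sqrt((1 - 4/k)/k^2) + 1/k)^(1/3)))) - sqrt(2)


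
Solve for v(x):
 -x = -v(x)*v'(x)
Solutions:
 v(x) = -sqrt(C1 + x^2)
 v(x) = sqrt(C1 + x^2)


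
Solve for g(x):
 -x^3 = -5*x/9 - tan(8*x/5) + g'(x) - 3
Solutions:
 g(x) = C1 - x^4/4 + 5*x^2/18 + 3*x - 5*log(cos(8*x/5))/8


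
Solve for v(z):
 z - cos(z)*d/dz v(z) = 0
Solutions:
 v(z) = C1 + Integral(z/cos(z), z)


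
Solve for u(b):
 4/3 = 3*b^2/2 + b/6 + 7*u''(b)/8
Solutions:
 u(b) = C1 + C2*b - b^4/7 - 2*b^3/63 + 16*b^2/21


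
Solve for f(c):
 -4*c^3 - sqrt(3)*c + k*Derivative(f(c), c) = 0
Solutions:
 f(c) = C1 + c^4/k + sqrt(3)*c^2/(2*k)


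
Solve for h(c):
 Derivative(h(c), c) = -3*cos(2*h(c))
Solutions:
 h(c) = -asin((C1 + exp(12*c))/(C1 - exp(12*c)))/2 + pi/2
 h(c) = asin((C1 + exp(12*c))/(C1 - exp(12*c)))/2


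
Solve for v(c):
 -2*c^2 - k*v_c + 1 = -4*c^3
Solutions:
 v(c) = C1 + c^4/k - 2*c^3/(3*k) + c/k


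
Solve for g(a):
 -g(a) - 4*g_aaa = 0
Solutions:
 g(a) = C3*exp(-2^(1/3)*a/2) + (C1*sin(2^(1/3)*sqrt(3)*a/4) + C2*cos(2^(1/3)*sqrt(3)*a/4))*exp(2^(1/3)*a/4)


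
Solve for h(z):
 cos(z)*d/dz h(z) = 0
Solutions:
 h(z) = C1


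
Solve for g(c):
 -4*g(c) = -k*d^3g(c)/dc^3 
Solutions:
 g(c) = C1*exp(2^(2/3)*c*(1/k)^(1/3)) + C2*exp(2^(2/3)*c*(-1 + sqrt(3)*I)*(1/k)^(1/3)/2) + C3*exp(-2^(2/3)*c*(1 + sqrt(3)*I)*(1/k)^(1/3)/2)


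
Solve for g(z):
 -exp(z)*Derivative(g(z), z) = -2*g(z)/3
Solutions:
 g(z) = C1*exp(-2*exp(-z)/3)


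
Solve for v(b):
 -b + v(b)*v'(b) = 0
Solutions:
 v(b) = -sqrt(C1 + b^2)
 v(b) = sqrt(C1 + b^2)


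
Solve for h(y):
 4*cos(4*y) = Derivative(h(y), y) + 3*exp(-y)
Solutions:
 h(y) = C1 + sin(4*y) + 3*exp(-y)


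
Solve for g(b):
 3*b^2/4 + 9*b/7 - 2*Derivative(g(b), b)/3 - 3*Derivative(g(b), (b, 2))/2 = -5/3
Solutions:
 g(b) = C1 + C2*exp(-4*b/9) + 3*b^3/8 - 351*b^2/224 + 4279*b/448


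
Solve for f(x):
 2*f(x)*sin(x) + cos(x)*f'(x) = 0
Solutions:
 f(x) = C1*cos(x)^2


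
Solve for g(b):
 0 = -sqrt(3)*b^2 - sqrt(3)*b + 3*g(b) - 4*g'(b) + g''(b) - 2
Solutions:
 g(b) = C1*exp(b) + C2*exp(3*b) + sqrt(3)*b^2/3 + 11*sqrt(3)*b/9 + 2/3 + 38*sqrt(3)/27


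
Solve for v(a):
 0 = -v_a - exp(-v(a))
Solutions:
 v(a) = log(C1 - a)


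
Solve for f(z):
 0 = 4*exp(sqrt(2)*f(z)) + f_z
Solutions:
 f(z) = sqrt(2)*(2*log(1/(C1 + 4*z)) - log(2))/4


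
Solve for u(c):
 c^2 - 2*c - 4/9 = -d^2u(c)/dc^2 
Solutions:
 u(c) = C1 + C2*c - c^4/12 + c^3/3 + 2*c^2/9


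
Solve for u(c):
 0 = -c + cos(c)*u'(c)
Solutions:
 u(c) = C1 + Integral(c/cos(c), c)


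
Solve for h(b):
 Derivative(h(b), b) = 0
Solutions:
 h(b) = C1


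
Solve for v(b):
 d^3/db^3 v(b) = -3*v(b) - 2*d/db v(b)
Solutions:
 v(b) = C3*exp(-b) + (C1*sin(sqrt(11)*b/2) + C2*cos(sqrt(11)*b/2))*exp(b/2)


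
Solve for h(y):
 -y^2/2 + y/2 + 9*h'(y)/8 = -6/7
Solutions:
 h(y) = C1 + 4*y^3/27 - 2*y^2/9 - 16*y/21


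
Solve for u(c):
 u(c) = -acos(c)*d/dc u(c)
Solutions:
 u(c) = C1*exp(-Integral(1/acos(c), c))


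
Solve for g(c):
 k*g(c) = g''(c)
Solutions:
 g(c) = C1*exp(-c*sqrt(k)) + C2*exp(c*sqrt(k))


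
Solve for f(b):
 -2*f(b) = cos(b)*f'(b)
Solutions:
 f(b) = C1*(sin(b) - 1)/(sin(b) + 1)


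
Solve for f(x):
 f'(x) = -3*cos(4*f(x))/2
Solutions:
 f(x) = -asin((C1 + exp(12*x))/(C1 - exp(12*x)))/4 + pi/4
 f(x) = asin((C1 + exp(12*x))/(C1 - exp(12*x)))/4


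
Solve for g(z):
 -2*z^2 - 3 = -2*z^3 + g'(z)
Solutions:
 g(z) = C1 + z^4/2 - 2*z^3/3 - 3*z


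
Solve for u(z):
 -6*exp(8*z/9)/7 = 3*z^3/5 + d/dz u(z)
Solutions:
 u(z) = C1 - 3*z^4/20 - 27*exp(8*z/9)/28


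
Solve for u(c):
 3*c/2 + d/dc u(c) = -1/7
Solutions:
 u(c) = C1 - 3*c^2/4 - c/7


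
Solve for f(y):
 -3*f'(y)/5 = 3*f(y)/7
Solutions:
 f(y) = C1*exp(-5*y/7)


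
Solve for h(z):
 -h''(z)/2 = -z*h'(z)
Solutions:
 h(z) = C1 + C2*erfi(z)


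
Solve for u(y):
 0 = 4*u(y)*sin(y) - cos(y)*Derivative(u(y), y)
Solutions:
 u(y) = C1/cos(y)^4


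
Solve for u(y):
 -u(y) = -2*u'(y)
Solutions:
 u(y) = C1*exp(y/2)


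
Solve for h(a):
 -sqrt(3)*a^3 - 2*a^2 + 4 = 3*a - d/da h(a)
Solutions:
 h(a) = C1 + sqrt(3)*a^4/4 + 2*a^3/3 + 3*a^2/2 - 4*a


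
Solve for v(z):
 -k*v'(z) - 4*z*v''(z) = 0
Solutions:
 v(z) = C1 + z^(1 - re(k)/4)*(C2*sin(log(z)*Abs(im(k))/4) + C3*cos(log(z)*im(k)/4))


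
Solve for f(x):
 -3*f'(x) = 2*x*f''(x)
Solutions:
 f(x) = C1 + C2/sqrt(x)


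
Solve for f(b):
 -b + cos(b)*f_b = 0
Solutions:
 f(b) = C1 + Integral(b/cos(b), b)


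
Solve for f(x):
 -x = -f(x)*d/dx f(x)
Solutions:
 f(x) = -sqrt(C1 + x^2)
 f(x) = sqrt(C1 + x^2)


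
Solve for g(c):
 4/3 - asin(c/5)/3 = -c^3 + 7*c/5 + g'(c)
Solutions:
 g(c) = C1 + c^4/4 - 7*c^2/10 - c*asin(c/5)/3 + 4*c/3 - sqrt(25 - c^2)/3


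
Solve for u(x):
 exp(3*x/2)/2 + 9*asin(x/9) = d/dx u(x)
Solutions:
 u(x) = C1 + 9*x*asin(x/9) + 9*sqrt(81 - x^2) + exp(3*x/2)/3


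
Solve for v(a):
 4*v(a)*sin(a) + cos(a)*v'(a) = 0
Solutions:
 v(a) = C1*cos(a)^4


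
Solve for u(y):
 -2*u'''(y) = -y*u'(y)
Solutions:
 u(y) = C1 + Integral(C2*airyai(2^(2/3)*y/2) + C3*airybi(2^(2/3)*y/2), y)


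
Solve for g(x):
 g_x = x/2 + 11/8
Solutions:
 g(x) = C1 + x^2/4 + 11*x/8


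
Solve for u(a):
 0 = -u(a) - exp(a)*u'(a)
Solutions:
 u(a) = C1*exp(exp(-a))


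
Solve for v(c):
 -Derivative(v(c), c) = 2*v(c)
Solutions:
 v(c) = C1*exp(-2*c)


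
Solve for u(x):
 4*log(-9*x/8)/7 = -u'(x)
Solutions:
 u(x) = C1 - 4*x*log(-x)/7 + 4*x*(-2*log(3) + 1 + 3*log(2))/7


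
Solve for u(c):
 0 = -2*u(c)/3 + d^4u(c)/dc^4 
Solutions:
 u(c) = C1*exp(-2^(1/4)*3^(3/4)*c/3) + C2*exp(2^(1/4)*3^(3/4)*c/3) + C3*sin(2^(1/4)*3^(3/4)*c/3) + C4*cos(2^(1/4)*3^(3/4)*c/3)


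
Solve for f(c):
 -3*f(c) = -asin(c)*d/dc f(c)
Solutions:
 f(c) = C1*exp(3*Integral(1/asin(c), c))


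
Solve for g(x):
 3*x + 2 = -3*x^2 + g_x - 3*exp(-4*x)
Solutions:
 g(x) = C1 + x^3 + 3*x^2/2 + 2*x - 3*exp(-4*x)/4


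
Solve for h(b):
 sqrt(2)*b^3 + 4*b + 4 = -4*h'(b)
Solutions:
 h(b) = C1 - sqrt(2)*b^4/16 - b^2/2 - b


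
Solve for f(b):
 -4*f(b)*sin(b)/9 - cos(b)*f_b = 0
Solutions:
 f(b) = C1*cos(b)^(4/9)


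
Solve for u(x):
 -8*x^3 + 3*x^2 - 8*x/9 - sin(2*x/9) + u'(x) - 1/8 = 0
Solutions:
 u(x) = C1 + 2*x^4 - x^3 + 4*x^2/9 + x/8 - 9*cos(2*x/9)/2


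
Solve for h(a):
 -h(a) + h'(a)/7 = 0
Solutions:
 h(a) = C1*exp(7*a)


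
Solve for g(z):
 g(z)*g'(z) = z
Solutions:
 g(z) = -sqrt(C1 + z^2)
 g(z) = sqrt(C1 + z^2)


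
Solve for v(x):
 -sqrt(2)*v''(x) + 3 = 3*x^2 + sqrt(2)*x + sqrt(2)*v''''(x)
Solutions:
 v(x) = C1 + C2*x + C3*sin(x) + C4*cos(x) - sqrt(2)*x^4/8 - x^3/6 + 9*sqrt(2)*x^2/4


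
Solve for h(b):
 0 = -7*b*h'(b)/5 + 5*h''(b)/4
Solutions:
 h(b) = C1 + C2*erfi(sqrt(14)*b/5)


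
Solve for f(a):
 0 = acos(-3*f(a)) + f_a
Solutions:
 Integral(1/acos(-3*_y), (_y, f(a))) = C1 - a


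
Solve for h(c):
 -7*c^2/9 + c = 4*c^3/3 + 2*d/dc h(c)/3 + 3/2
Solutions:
 h(c) = C1 - c^4/2 - 7*c^3/18 + 3*c^2/4 - 9*c/4


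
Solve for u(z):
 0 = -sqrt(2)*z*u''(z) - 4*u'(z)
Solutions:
 u(z) = C1 + C2*z^(1 - 2*sqrt(2))


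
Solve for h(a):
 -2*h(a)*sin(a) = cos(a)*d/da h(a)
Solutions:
 h(a) = C1*cos(a)^2


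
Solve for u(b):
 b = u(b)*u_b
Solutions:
 u(b) = -sqrt(C1 + b^2)
 u(b) = sqrt(C1 + b^2)


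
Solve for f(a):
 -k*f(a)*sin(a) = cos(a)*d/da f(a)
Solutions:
 f(a) = C1*exp(k*log(cos(a)))


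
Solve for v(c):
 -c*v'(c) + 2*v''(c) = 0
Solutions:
 v(c) = C1 + C2*erfi(c/2)


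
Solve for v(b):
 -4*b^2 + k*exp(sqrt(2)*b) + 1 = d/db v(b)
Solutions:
 v(b) = C1 - 4*b^3/3 + b + sqrt(2)*k*exp(sqrt(2)*b)/2


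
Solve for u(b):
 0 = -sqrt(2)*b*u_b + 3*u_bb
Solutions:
 u(b) = C1 + C2*erfi(2^(3/4)*sqrt(3)*b/6)


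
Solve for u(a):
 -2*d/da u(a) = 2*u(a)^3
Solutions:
 u(a) = -sqrt(2)*sqrt(-1/(C1 - a))/2
 u(a) = sqrt(2)*sqrt(-1/(C1 - a))/2


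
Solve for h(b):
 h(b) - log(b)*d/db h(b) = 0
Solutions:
 h(b) = C1*exp(li(b))


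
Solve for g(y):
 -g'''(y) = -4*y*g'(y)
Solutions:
 g(y) = C1 + Integral(C2*airyai(2^(2/3)*y) + C3*airybi(2^(2/3)*y), y)


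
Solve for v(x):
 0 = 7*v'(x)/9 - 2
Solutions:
 v(x) = C1 + 18*x/7


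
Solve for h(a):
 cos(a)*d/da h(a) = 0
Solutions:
 h(a) = C1


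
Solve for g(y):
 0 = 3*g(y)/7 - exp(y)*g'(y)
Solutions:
 g(y) = C1*exp(-3*exp(-y)/7)


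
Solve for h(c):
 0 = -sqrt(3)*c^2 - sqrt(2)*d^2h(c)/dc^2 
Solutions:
 h(c) = C1 + C2*c - sqrt(6)*c^4/24


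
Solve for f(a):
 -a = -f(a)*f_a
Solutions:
 f(a) = -sqrt(C1 + a^2)
 f(a) = sqrt(C1 + a^2)


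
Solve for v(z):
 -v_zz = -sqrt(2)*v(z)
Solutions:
 v(z) = C1*exp(-2^(1/4)*z) + C2*exp(2^(1/4)*z)


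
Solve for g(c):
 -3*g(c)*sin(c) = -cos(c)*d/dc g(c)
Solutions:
 g(c) = C1/cos(c)^3


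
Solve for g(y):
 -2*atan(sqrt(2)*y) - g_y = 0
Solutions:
 g(y) = C1 - 2*y*atan(sqrt(2)*y) + sqrt(2)*log(2*y^2 + 1)/2


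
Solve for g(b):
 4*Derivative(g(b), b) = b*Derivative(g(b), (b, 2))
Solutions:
 g(b) = C1 + C2*b^5


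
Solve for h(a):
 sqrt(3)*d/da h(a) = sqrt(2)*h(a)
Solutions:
 h(a) = C1*exp(sqrt(6)*a/3)


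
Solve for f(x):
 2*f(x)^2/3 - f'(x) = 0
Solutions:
 f(x) = -3/(C1 + 2*x)


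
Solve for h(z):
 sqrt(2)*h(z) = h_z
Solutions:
 h(z) = C1*exp(sqrt(2)*z)


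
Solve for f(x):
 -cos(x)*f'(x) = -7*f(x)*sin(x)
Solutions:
 f(x) = C1/cos(x)^7


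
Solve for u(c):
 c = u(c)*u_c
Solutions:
 u(c) = -sqrt(C1 + c^2)
 u(c) = sqrt(C1 + c^2)


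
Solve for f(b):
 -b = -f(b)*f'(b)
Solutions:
 f(b) = -sqrt(C1 + b^2)
 f(b) = sqrt(C1 + b^2)


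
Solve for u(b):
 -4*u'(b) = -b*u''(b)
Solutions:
 u(b) = C1 + C2*b^5


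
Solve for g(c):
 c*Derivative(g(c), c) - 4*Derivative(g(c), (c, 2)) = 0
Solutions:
 g(c) = C1 + C2*erfi(sqrt(2)*c/4)


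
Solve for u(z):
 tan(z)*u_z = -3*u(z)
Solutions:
 u(z) = C1/sin(z)^3


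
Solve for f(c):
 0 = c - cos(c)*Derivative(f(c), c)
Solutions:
 f(c) = C1 + Integral(c/cos(c), c)


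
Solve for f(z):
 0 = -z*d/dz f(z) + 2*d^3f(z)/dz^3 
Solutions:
 f(z) = C1 + Integral(C2*airyai(2^(2/3)*z/2) + C3*airybi(2^(2/3)*z/2), z)


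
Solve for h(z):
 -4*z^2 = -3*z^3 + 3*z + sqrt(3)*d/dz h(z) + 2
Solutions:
 h(z) = C1 + sqrt(3)*z^4/4 - 4*sqrt(3)*z^3/9 - sqrt(3)*z^2/2 - 2*sqrt(3)*z/3
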